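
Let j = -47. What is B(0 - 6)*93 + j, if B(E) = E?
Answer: -605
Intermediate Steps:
B(0 - 6)*93 + j = (0 - 6)*93 - 47 = -6*93 - 47 = -558 - 47 = -605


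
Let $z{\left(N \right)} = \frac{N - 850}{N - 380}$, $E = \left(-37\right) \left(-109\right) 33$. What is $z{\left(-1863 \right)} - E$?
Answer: $- \frac{298515914}{2243} \approx -1.3309 \cdot 10^{5}$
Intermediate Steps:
$E = 133089$ ($E = 4033 \cdot 33 = 133089$)
$z{\left(N \right)} = \frac{-850 + N}{-380 + N}$
$z{\left(-1863 \right)} - E = \frac{-850 - 1863}{-380 - 1863} - 133089 = \frac{1}{-2243} \left(-2713\right) - 133089 = \left(- \frac{1}{2243}\right) \left(-2713\right) - 133089 = \frac{2713}{2243} - 133089 = - \frac{298515914}{2243}$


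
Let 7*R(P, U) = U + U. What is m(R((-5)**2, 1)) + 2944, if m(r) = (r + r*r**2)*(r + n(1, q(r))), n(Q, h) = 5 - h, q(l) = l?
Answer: 1010322/343 ≈ 2945.5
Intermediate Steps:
R(P, U) = 2*U/7 (R(P, U) = (U + U)/7 = (2*U)/7 = 2*U/7)
m(r) = 5*r + 5*r**3 (m(r) = (r + r*r**2)*(r + (5 - r)) = (r + r**3)*5 = 5*r + 5*r**3)
m(R((-5)**2, 1)) + 2944 = 5*((2/7)*1)*(1 + ((2/7)*1)**2) + 2944 = 5*(2/7)*(1 + (2/7)**2) + 2944 = 5*(2/7)*(1 + 4/49) + 2944 = 5*(2/7)*(53/49) + 2944 = 530/343 + 2944 = 1010322/343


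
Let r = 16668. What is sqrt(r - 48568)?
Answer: 10*I*sqrt(319) ≈ 178.61*I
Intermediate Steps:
sqrt(r - 48568) = sqrt(16668 - 48568) = sqrt(-31900) = 10*I*sqrt(319)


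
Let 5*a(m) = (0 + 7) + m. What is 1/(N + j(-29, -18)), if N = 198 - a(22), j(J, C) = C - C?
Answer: 5/961 ≈ 0.0052029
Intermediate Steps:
j(J, C) = 0
a(m) = 7/5 + m/5 (a(m) = ((0 + 7) + m)/5 = (7 + m)/5 = 7/5 + m/5)
N = 961/5 (N = 198 - (7/5 + (⅕)*22) = 198 - (7/5 + 22/5) = 198 - 1*29/5 = 198 - 29/5 = 961/5 ≈ 192.20)
1/(N + j(-29, -18)) = 1/(961/5 + 0) = 1/(961/5) = 5/961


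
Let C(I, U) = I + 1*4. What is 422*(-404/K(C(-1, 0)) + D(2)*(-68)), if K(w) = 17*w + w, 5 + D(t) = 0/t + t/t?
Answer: 3013924/27 ≈ 1.1163e+5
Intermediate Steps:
C(I, U) = 4 + I (C(I, U) = I + 4 = 4 + I)
D(t) = -4 (D(t) = -5 + (0/t + t/t) = -5 + (0 + 1) = -5 + 1 = -4)
K(w) = 18*w
422*(-404/K(C(-1, 0)) + D(2)*(-68)) = 422*(-404*1/(18*(4 - 1)) - 4*(-68)) = 422*(-404/(18*3) + 272) = 422*(-404/54 + 272) = 422*(-404*1/54 + 272) = 422*(-202/27 + 272) = 422*(7142/27) = 3013924/27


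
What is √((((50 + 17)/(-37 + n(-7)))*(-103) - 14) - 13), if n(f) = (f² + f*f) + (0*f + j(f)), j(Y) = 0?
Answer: 2*I*√130357/61 ≈ 11.838*I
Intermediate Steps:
n(f) = 2*f² (n(f) = (f² + f*f) + (0*f + 0) = (f² + f²) + (0 + 0) = 2*f² + 0 = 2*f²)
√((((50 + 17)/(-37 + n(-7)))*(-103) - 14) - 13) = √((((50 + 17)/(-37 + 2*(-7)²))*(-103) - 14) - 13) = √(((67/(-37 + 2*49))*(-103) - 14) - 13) = √(((67/(-37 + 98))*(-103) - 14) - 13) = √(((67/61)*(-103) - 14) - 13) = √((-6901/61 - 14) - 13) = √(-7755/61 - 13) = √(-8548/61) = 2*I*√130357/61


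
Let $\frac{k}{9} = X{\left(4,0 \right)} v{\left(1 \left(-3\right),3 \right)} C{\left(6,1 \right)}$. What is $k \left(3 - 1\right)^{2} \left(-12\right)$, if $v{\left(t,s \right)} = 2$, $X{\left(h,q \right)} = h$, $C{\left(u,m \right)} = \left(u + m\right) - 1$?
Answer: $-20736$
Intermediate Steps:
$C{\left(u,m \right)} = -1 + m + u$ ($C{\left(u,m \right)} = \left(m + u\right) - 1 = -1 + m + u$)
$k = 432$ ($k = 9 \cdot 4 \cdot 2 \left(-1 + 1 + 6\right) = 9 \cdot 8 \cdot 6 = 9 \cdot 48 = 432$)
$k \left(3 - 1\right)^{2} \left(-12\right) = 432 \left(3 - 1\right)^{2} \left(-12\right) = 432 \cdot 2^{2} \left(-12\right) = 432 \cdot 4 \left(-12\right) = 1728 \left(-12\right) = -20736$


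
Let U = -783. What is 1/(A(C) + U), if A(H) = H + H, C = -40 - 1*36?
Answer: -1/935 ≈ -0.0010695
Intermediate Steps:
C = -76 (C = -40 - 36 = -76)
A(H) = 2*H
1/(A(C) + U) = 1/(2*(-76) - 783) = 1/(-152 - 783) = 1/(-935) = -1/935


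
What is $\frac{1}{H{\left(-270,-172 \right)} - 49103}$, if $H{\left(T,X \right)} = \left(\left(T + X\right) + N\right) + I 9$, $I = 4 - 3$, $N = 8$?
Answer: $- \frac{1}{49528} \approx -2.0191 \cdot 10^{-5}$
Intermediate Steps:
$I = 1$ ($I = 4 - 3 = 1$)
$H{\left(T,X \right)} = 17 + T + X$ ($H{\left(T,X \right)} = \left(\left(T + X\right) + 8\right) + 1 \cdot 9 = \left(8 + T + X\right) + 9 = 17 + T + X$)
$\frac{1}{H{\left(-270,-172 \right)} - 49103} = \frac{1}{\left(17 - 270 - 172\right) - 49103} = \frac{1}{-425 - 49103} = \frac{1}{-49528} = - \frac{1}{49528}$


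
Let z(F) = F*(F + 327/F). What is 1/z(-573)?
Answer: 1/328656 ≈ 3.0427e-6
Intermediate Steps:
1/z(-573) = 1/(327 + (-573)²) = 1/(327 + 328329) = 1/328656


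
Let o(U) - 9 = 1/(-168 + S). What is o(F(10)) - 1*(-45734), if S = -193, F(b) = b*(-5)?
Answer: 16513222/361 ≈ 45743.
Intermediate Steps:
F(b) = -5*b
o(U) = 3248/361 (o(U) = 9 + 1/(-168 - 193) = 9 + 1/(-361) = 9 - 1/361 = 3248/361)
o(F(10)) - 1*(-45734) = 3248/361 - 1*(-45734) = 3248/361 + 45734 = 16513222/361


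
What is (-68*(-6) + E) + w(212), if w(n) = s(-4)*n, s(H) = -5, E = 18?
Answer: -634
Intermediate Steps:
w(n) = -5*n
(-68*(-6) + E) + w(212) = (-68*(-6) + 18) - 5*212 = (408 + 18) - 1060 = 426 - 1060 = -634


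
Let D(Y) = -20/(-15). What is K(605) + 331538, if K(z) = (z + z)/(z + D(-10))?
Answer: 603071252/1819 ≈ 3.3154e+5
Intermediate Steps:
D(Y) = 4/3 (D(Y) = -20*(-1/15) = 4/3)
K(z) = 2*z/(4/3 + z) (K(z) = (z + z)/(z + 4/3) = (2*z)/(4/3 + z) = 2*z/(4/3 + z))
K(605) + 331538 = 6*605/(4 + 3*605) + 331538 = 6*605/(4 + 1815) + 331538 = 6*605/1819 + 331538 = 6*605*(1/1819) + 331538 = 3630/1819 + 331538 = 603071252/1819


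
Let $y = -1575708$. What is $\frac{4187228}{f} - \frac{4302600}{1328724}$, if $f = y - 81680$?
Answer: $- \frac{264473915539}{45879400269} \approx -5.7645$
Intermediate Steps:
$f = -1657388$ ($f = -1575708 - 81680 = -1657388$)
$\frac{4187228}{f} - \frac{4302600}{1328724} = \frac{4187228}{-1657388} - \frac{4302600}{1328724} = 4187228 \left(- \frac{1}{1657388}\right) - \frac{358550}{110727} = - \frac{1046807}{414347} - \frac{358550}{110727} = - \frac{264473915539}{45879400269}$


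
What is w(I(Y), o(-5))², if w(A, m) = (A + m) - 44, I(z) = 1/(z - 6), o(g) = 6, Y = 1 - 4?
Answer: 117649/81 ≈ 1452.5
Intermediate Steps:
Y = -3
I(z) = 1/(-6 + z)
w(A, m) = -44 + A + m
w(I(Y), o(-5))² = (-44 + 1/(-6 - 3) + 6)² = (-44 + 1/(-9) + 6)² = (-44 - ⅑ + 6)² = (-343/9)² = 117649/81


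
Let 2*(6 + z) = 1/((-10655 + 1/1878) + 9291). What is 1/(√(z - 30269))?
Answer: -I*√7386114543719/472879076 ≈ -0.0057472*I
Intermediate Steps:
z = -15370485/2561591 (z = -6 + 1/(2*((-10655 + 1/1878) + 9291)) = -6 + 1/(2*(-20010089/1878 + 9291)) = -6 + 1/(2*(-2561591/1878)) = -6 + (½)*(-1878/2561591) = -6 - 939/2561591 = -15370485/2561591 ≈ -6.0004)
1/(√(z - 30269)) = 1/(√(-15370485/2561591 - 30269)) = 1/(√(-77552168464/2561591)) = 1/(164*I*√7386114543719/2561591) = -I*√7386114543719/472879076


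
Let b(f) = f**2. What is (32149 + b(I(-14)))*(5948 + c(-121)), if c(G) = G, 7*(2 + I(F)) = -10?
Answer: 9182635279/49 ≈ 1.8740e+8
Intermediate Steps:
I(F) = -24/7 (I(F) = -2 + (1/7)*(-10) = -2 - 10/7 = -24/7)
(32149 + b(I(-14)))*(5948 + c(-121)) = (32149 + (-24/7)**2)*(5948 - 121) = (32149 + 576/49)*5827 = (1575877/49)*5827 = 9182635279/49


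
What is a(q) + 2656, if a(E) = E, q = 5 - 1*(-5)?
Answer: 2666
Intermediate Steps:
q = 10 (q = 5 + 5 = 10)
a(q) + 2656 = 10 + 2656 = 2666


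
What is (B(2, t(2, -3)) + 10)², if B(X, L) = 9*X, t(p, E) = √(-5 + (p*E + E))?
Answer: 784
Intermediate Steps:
t(p, E) = √(-5 + E + E*p) (t(p, E) = √(-5 + (E*p + E)) = √(-5 + (E + E*p)) = √(-5 + E + E*p))
(B(2, t(2, -3)) + 10)² = (9*2 + 10)² = (18 + 10)² = 28² = 784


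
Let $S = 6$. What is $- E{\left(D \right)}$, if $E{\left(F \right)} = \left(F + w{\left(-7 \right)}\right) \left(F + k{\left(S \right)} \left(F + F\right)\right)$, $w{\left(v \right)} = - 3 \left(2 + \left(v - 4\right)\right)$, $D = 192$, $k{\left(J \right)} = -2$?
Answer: $126144$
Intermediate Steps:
$w{\left(v \right)} = 6 - 3 v$ ($w{\left(v \right)} = - 3 \left(2 + \left(-4 + v\right)\right) = - 3 \left(-2 + v\right) = 6 - 3 v$)
$E{\left(F \right)} = - 3 F \left(27 + F\right)$ ($E{\left(F \right)} = \left(F + \left(6 - -21\right)\right) \left(F - 2 \left(F + F\right)\right) = \left(F + \left(6 + 21\right)\right) \left(F - 2 \cdot 2 F\right) = \left(F + 27\right) \left(F - 4 F\right) = \left(27 + F\right) \left(- 3 F\right) = - 3 F \left(27 + F\right)$)
$- E{\left(D \right)} = - 3 \cdot 192 \left(-27 - 192\right) = - 3 \cdot 192 \left(-219\right) = \left(-1\right) \left(-126144\right) = 126144$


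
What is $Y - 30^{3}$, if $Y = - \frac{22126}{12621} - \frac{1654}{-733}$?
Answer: $- \frac{249777554224}{9251193} \approx -27000.0$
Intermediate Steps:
$Y = \frac{4656776}{9251193}$ ($Y = \left(-22126\right) \frac{1}{12621} - - \frac{1654}{733} = - \frac{22126}{12621} + \frac{1654}{733} = \frac{4656776}{9251193} \approx 0.50337$)
$Y - 30^{3} = \frac{4656776}{9251193} - 30^{3} = \frac{4656776}{9251193} - 27000 = - \frac{249777554224}{9251193}$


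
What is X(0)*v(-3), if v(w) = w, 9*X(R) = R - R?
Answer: 0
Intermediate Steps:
X(R) = 0 (X(R) = (R - R)/9 = (1/9)*0 = 0)
X(0)*v(-3) = 0*(-3) = 0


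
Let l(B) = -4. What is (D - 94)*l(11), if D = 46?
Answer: 192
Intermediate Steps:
(D - 94)*l(11) = (46 - 94)*(-4) = -48*(-4) = 192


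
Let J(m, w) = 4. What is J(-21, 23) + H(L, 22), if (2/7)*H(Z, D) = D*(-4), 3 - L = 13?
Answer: -304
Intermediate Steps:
L = -10 (L = 3 - 1*13 = 3 - 13 = -10)
H(Z, D) = -14*D (H(Z, D) = 7*(D*(-4))/2 = 7*(-4*D)/2 = -14*D)
J(-21, 23) + H(L, 22) = 4 - 14*22 = 4 - 308 = -304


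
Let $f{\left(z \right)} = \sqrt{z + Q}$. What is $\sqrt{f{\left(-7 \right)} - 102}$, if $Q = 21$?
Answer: $\sqrt{-102 + \sqrt{14}} \approx 9.9125 i$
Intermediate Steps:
$f{\left(z \right)} = \sqrt{21 + z}$ ($f{\left(z \right)} = \sqrt{z + 21} = \sqrt{21 + z}$)
$\sqrt{f{\left(-7 \right)} - 102} = \sqrt{\sqrt{21 - 7} - 102} = \sqrt{\sqrt{14} - 102} = \sqrt{-102 + \sqrt{14}}$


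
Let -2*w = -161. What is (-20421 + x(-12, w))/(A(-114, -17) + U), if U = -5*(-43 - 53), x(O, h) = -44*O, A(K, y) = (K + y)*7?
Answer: 1047/23 ≈ 45.522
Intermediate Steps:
w = 161/2 (w = -½*(-161) = 161/2 ≈ 80.500)
A(K, y) = 7*K + 7*y
U = 480 (U = -5*(-96) = 480)
(-20421 + x(-12, w))/(A(-114, -17) + U) = (-20421 - 44*(-12))/((7*(-114) + 7*(-17)) + 480) = (-20421 + 528)/((-798 - 119) + 480) = -19893/(-917 + 480) = -19893/(-437) = -19893*(-1/437) = 1047/23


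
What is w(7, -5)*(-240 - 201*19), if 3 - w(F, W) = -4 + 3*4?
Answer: 20295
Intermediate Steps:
w(F, W) = -5 (w(F, W) = 3 - (-4 + 3*4) = 3 - (-4 + 12) = 3 - 1*8 = 3 - 8 = -5)
w(7, -5)*(-240 - 201*19) = -5*(-240 - 201*19) = -5*(-240 - 3819) = -5*(-4059) = 20295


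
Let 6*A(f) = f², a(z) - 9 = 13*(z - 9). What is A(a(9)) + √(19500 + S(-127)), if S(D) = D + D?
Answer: 27/2 + √19246 ≈ 152.23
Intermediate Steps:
a(z) = -108 + 13*z (a(z) = 9 + 13*(z - 9) = 9 + 13*(-9 + z) = 9 + (-117 + 13*z) = -108 + 13*z)
S(D) = 2*D
A(f) = f²/6
A(a(9)) + √(19500 + S(-127)) = (-108 + 13*9)²/6 + √(19500 + 2*(-127)) = (-108 + 117)²/6 + √(19500 - 254) = (⅙)*9² + √19246 = (⅙)*81 + √19246 = 27/2 + √19246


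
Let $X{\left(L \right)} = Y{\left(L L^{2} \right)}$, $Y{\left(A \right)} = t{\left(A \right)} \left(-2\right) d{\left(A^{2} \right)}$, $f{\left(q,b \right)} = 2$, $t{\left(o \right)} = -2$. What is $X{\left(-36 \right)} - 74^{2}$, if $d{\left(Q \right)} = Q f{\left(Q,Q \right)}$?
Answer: $17414253212$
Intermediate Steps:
$d{\left(Q \right)} = 2 Q$ ($d{\left(Q \right)} = Q 2 = 2 Q$)
$Y{\left(A \right)} = 8 A^{2}$ ($Y{\left(A \right)} = \left(-2\right) \left(-2\right) 2 A^{2} = 4 \cdot 2 A^{2} = 8 A^{2}$)
$X{\left(L \right)} = 8 L^{6}$ ($X{\left(L \right)} = 8 \left(L L^{2}\right)^{2} = 8 \left(L^{3}\right)^{2} = 8 L^{6}$)
$X{\left(-36 \right)} - 74^{2} = 8 \left(-36\right)^{6} - 74^{2} = 8 \cdot 2176782336 - 5476 = 17414258688 - 5476 = 17414253212$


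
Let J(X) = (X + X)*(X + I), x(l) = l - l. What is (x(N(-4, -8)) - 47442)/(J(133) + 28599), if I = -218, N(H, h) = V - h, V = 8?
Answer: -47442/5989 ≈ -7.9215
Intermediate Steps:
N(H, h) = 8 - h
x(l) = 0
J(X) = 2*X*(-218 + X) (J(X) = (X + X)*(X - 218) = (2*X)*(-218 + X) = 2*X*(-218 + X))
(x(N(-4, -8)) - 47442)/(J(133) + 28599) = (0 - 47442)/(2*133*(-218 + 133) + 28599) = -47442/(2*133*(-85) + 28599) = -47442/(-22610 + 28599) = -47442/5989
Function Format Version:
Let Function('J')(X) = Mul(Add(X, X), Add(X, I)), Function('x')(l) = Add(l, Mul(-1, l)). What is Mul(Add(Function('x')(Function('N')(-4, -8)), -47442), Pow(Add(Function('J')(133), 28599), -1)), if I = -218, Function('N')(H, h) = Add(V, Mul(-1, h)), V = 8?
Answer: Rational(-47442, 5989) ≈ -7.9215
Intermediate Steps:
Function('N')(H, h) = Add(8, Mul(-1, h))
Function('x')(l) = 0
Function('J')(X) = Mul(2, X, Add(-218, X)) (Function('J')(X) = Mul(Add(X, X), Add(X, -218)) = Mul(Mul(2, X), Add(-218, X)) = Mul(2, X, Add(-218, X)))
Mul(Add(Function('x')(Function('N')(-4, -8)), -47442), Pow(Add(Function('J')(133), 28599), -1)) = Mul(Add(0, -47442), Pow(Add(Mul(2, 133, Add(-218, 133)), 28599), -1)) = Mul(-47442, Pow(Add(Mul(2, 133, -85), 28599), -1)) = Mul(-47442, Pow(Add(-22610, 28599), -1)) = Mul(-47442, Pow(5989, -1)) = Mul(-47442, Rational(1, 5989)) = Rational(-47442, 5989)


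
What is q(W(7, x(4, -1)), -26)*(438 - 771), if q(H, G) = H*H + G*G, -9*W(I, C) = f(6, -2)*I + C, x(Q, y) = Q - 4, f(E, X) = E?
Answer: -232360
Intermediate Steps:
x(Q, y) = -4 + Q
W(I, C) = -2*I/3 - C/9 (W(I, C) = -(6*I + C)/9 = -(C + 6*I)/9 = -2*I/3 - C/9)
q(H, G) = G² + H² (q(H, G) = H² + G² = G² + H²)
q(W(7, x(4, -1)), -26)*(438 - 771) = ((-26)² + (-⅔*7 - (-4 + 4)/9)²)*(438 - 771) = (676 + (-14/3 - ⅑*0)²)*(-333) = (676 + (-14/3 + 0)²)*(-333) = (676 + (-14/3)²)*(-333) = (676 + 196/9)*(-333) = (6280/9)*(-333) = -232360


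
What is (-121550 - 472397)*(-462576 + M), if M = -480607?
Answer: 560200713301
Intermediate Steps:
(-121550 - 472397)*(-462576 + M) = (-121550 - 472397)*(-462576 - 480607) = -593947*(-943183) = 560200713301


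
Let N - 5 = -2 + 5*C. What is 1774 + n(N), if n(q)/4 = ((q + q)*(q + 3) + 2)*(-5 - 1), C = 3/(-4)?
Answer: 1807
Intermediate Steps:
C = -3/4 (C = 3*(-1/4) = -3/4 ≈ -0.75000)
N = -3/4 (N = 5 + (-2 + 5*(-3/4)) = 5 + (-2 - 15/4) = 5 - 23/4 = -3/4 ≈ -0.75000)
n(q) = -48 - 48*q*(3 + q) (n(q) = 4*(((q + q)*(q + 3) + 2)*(-5 - 1)) = 4*(((2*q)*(3 + q) + 2)*(-6)) = 4*((2*q*(3 + q) + 2)*(-6)) = 4*((2 + 2*q*(3 + q))*(-6)) = 4*(-12 - 12*q*(3 + q)) = -48 - 48*q*(3 + q))
1774 + n(N) = 1774 + (-48 - 144*(-3/4) - 48*(-3/4)**2) = 1774 + (-48 + 108 - 48*9/16) = 1774 + (-48 + 108 - 27) = 1774 + 33 = 1807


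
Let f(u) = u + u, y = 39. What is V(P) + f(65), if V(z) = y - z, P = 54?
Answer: 115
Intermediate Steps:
V(z) = 39 - z
f(u) = 2*u
V(P) + f(65) = (39 - 1*54) + 2*65 = (39 - 54) + 130 = -15 + 130 = 115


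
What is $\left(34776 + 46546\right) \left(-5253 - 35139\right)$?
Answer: $-3284758224$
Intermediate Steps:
$\left(34776 + 46546\right) \left(-5253 - 35139\right) = 81322 \left(-5253 - 35139\right) = 81322 \left(-40392\right) = -3284758224$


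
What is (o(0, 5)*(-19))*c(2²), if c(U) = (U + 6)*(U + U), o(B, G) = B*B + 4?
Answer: -6080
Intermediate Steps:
o(B, G) = 4 + B² (o(B, G) = B² + 4 = 4 + B²)
c(U) = 2*U*(6 + U) (c(U) = (6 + U)*(2*U) = 2*U*(6 + U))
(o(0, 5)*(-19))*c(2²) = ((4 + 0²)*(-19))*(2*2²*(6 + 2²)) = ((4 + 0)*(-19))*(2*4*(6 + 4)) = (4*(-19))*(2*4*10) = -76*80 = -6080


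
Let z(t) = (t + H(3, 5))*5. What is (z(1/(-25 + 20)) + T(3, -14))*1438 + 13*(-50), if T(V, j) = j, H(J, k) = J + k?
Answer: 35300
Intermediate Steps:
z(t) = 40 + 5*t (z(t) = (t + (3 + 5))*5 = (t + 8)*5 = (8 + t)*5 = 40 + 5*t)
(z(1/(-25 + 20)) + T(3, -14))*1438 + 13*(-50) = ((40 + 5/(-25 + 20)) - 14)*1438 + 13*(-50) = ((40 + 5/(-5)) - 14)*1438 - 650 = ((40 + 5*(-⅕)) - 14)*1438 - 650 = ((40 - 1) - 14)*1438 - 650 = (39 - 14)*1438 - 650 = 25*1438 - 650 = 35950 - 650 = 35300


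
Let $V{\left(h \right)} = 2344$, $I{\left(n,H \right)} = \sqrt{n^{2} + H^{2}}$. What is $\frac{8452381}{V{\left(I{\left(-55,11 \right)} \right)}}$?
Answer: $\frac{8452381}{2344} \approx 3606.0$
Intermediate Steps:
$I{\left(n,H \right)} = \sqrt{H^{2} + n^{2}}$
$\frac{8452381}{V{\left(I{\left(-55,11 \right)} \right)}} = \frac{8452381}{2344}$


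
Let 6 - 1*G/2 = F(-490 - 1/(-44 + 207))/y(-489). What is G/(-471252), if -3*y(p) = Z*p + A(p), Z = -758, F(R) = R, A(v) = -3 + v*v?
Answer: -198708409/7806614543880 ≈ -2.5454e-5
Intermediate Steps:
A(v) = -3 + v**2
y(p) = 1 - p**2/3 + 758*p/3 (y(p) = -(-758*p + (-3 + p**2))/3 = -(-3 + p**2 - 758*p)/3 = 1 - p**2/3 + 758*p/3)
G = 198708409/16565690 (G = 12 - 2*(-490 - 1/(-44 + 207))/(1 - 1/3*(-489)**2 + (758/3)*(-489)) = 12 - 2*(-490 - 1/163)/(1 - 1/3*239121 - 123554) = 12 - 2*(-490 - 1*1/163)/(1 - 79707 - 123554) = 12 - 2*(-490 - 1/163)/(-203260) = 12 - (-159742)*(-1)/(163*203260) = 12 - 2*79871/33131380 = 12 - 79871/16565690 = 198708409/16565690 ≈ 11.995)
G/(-471252) = (198708409/16565690)/(-471252) = (198708409/16565690)*(-1/471252) = -198708409/7806614543880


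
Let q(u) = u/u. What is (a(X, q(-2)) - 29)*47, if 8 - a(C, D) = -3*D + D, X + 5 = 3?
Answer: -893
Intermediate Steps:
q(u) = 1
X = -2 (X = -5 + 3 = -2)
a(C, D) = 8 + 2*D (a(C, D) = 8 - (-3*D + D) = 8 - (-2)*D = 8 + 2*D)
(a(X, q(-2)) - 29)*47 = ((8 + 2*1) - 29)*47 = ((8 + 2) - 29)*47 = (10 - 29)*47 = -19*47 = -893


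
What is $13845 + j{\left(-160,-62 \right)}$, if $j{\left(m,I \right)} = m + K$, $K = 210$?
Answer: $13895$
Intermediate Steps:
$j{\left(m,I \right)} = 210 + m$ ($j{\left(m,I \right)} = m + 210 = 210 + m$)
$13845 + j{\left(-160,-62 \right)} = 13845 + \left(210 - 160\right) = 13845 + 50 = 13895$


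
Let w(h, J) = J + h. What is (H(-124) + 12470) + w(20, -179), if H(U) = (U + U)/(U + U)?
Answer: 12312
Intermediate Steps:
H(U) = 1 (H(U) = (2*U)/((2*U)) = (2*U)*(1/(2*U)) = 1)
(H(-124) + 12470) + w(20, -179) = (1 + 12470) + (-179 + 20) = 12471 - 159 = 12312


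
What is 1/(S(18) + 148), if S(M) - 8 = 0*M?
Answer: 1/156 ≈ 0.0064103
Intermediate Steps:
S(M) = 8 (S(M) = 8 + 0*M = 8 + 0 = 8)
1/(S(18) + 148) = 1/(8 + 148) = 1/156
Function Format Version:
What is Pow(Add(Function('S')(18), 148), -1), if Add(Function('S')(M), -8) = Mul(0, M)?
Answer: Rational(1, 156) ≈ 0.0064103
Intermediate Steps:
Function('S')(M) = 8 (Function('S')(M) = Add(8, Mul(0, M)) = Add(8, 0) = 8)
Pow(Add(Function('S')(18), 148), -1) = Pow(Add(8, 148), -1) = Pow(156, -1) = Rational(1, 156)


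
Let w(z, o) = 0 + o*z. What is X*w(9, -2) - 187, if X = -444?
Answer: 7805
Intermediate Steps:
w(z, o) = o*z
X*w(9, -2) - 187 = -(-888)*9 - 187 = -444*(-18) - 187 = 7992 - 187 = 7805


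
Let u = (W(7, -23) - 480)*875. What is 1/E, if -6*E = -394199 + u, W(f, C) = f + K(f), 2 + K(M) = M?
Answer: 6/803699 ≈ 7.4655e-6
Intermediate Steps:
K(M) = -2 + M
W(f, C) = -2 + 2*f (W(f, C) = f + (-2 + f) = -2 + 2*f)
u = -409500 (u = ((-2 + 2*7) - 480)*875 = ((-2 + 14) - 480)*875 = (12 - 480)*875 = -468*875 = -409500)
E = 803699/6 (E = -(-394199 - 409500)/6 = -1/6*(-803699) = 803699/6 ≈ 1.3395e+5)
1/E = 1/(803699/6) = 6/803699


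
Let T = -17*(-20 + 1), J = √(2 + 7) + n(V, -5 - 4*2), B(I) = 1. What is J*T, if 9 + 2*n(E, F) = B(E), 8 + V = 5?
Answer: -323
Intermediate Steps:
V = -3 (V = -8 + 5 = -3)
n(E, F) = -4 (n(E, F) = -9/2 + (½)*1 = -9/2 + ½ = -4)
J = -1 (J = √(2 + 7) - 4 = √9 - 4 = 3 - 4 = -1)
T = 323 (T = -17*(-19) = 323)
J*T = -1*323 = -323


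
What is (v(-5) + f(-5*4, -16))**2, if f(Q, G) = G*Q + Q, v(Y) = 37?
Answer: 113569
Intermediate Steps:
f(Q, G) = Q + G*Q
(v(-5) + f(-5*4, -16))**2 = (37 + (-5*4)*(1 - 16))**2 = (37 - 20*(-15))**2 = (37 + 300)**2 = 337**2 = 113569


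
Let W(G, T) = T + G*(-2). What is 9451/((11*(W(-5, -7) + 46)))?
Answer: 9451/539 ≈ 17.534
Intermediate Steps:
W(G, T) = T - 2*G
9451/((11*(W(-5, -7) + 46))) = 9451/((11*((-7 - 2*(-5)) + 46))) = 9451/((11*((-7 + 10) + 46))) = 9451/((11*(3 + 46))) = 9451/((11*49)) = 9451/539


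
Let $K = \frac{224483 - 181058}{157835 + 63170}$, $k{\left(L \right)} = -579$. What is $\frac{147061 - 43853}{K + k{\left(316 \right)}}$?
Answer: $- \frac{2280948404}{12791847} \approx -178.31$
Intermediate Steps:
$K = \frac{8685}{44201}$ ($K = \frac{43425}{221005} = 43425 \cdot \frac{1}{221005} = \frac{8685}{44201} \approx 0.19649$)
$\frac{147061 - 43853}{K + k{\left(316 \right)}} = \frac{147061 - 43853}{\frac{8685}{44201} - 579} = \frac{147061 + \left(-74993 + 31140\right)}{- \frac{25583694}{44201}} = \left(147061 - 43853\right) \left(- \frac{44201}{25583694}\right) = 103208 \left(- \frac{44201}{25583694}\right) = - \frac{2280948404}{12791847}$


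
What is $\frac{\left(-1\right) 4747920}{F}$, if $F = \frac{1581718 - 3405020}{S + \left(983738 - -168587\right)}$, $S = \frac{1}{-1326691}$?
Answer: $\frac{3629260685238413040}{1209479176841} \approx 3.0007 \cdot 10^{6}$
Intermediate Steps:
$S = - \frac{1}{1326691} \approx -7.5375 \cdot 10^{-7}$
$F = - \frac{1209479176841}{764389603287}$ ($F = \frac{1581718 - 3405020}{- \frac{1}{1326691} + \left(983738 - -168587\right)} = - \frac{1823302}{- \frac{1}{1326691} + \left(983738 + 168587\right)} = - \frac{1823302}{- \frac{1}{1326691} + 1152325} = - \frac{1823302}{\frac{1528779206574}{1326691}} = \left(-1823302\right) \frac{1326691}{1528779206574} = - \frac{1209479176841}{764389603287} \approx -1.5823$)
$\frac{\left(-1\right) 4747920}{F} = \frac{\left(-1\right) 4747920}{- \frac{1209479176841}{764389603287}} = \left(-4747920\right) \left(- \frac{764389603287}{1209479176841}\right) = \frac{3629260685238413040}{1209479176841}$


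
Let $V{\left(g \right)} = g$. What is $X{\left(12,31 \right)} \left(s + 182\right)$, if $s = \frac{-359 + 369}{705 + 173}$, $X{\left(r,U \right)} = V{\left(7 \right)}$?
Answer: $\frac{559321}{439} \approx 1274.1$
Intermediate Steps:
$X{\left(r,U \right)} = 7$
$s = \frac{5}{439}$ ($s = \frac{10}{878} = 10 \cdot \frac{1}{878} = \frac{5}{439} \approx 0.01139$)
$X{\left(12,31 \right)} \left(s + 182\right) = 7 \left(\frac{5}{439} + 182\right) = 7 \cdot \frac{79903}{439} = \frac{559321}{439}$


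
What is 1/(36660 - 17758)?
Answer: 1/18902 ≈ 5.2904e-5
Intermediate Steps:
1/(36660 - 17758) = 1/18902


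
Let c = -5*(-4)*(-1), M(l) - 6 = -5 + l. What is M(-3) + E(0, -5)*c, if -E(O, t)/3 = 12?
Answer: 718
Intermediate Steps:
E(O, t) = -36 (E(O, t) = -3*12 = -36)
M(l) = 1 + l (M(l) = 6 + (-5 + l) = 1 + l)
c = -20 (c = 20*(-1) = -20)
M(-3) + E(0, -5)*c = (1 - 3) - 36*(-20) = -2 + 720 = 718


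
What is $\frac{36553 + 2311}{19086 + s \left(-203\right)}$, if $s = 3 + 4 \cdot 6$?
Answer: $\frac{38864}{13605} \approx 2.8566$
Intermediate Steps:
$s = 27$ ($s = 3 + 24 = 27$)
$\frac{36553 + 2311}{19086 + s \left(-203\right)} = \frac{36553 + 2311}{19086 + 27 \left(-203\right)} = \frac{38864}{19086 - 5481} = \frac{38864}{13605}$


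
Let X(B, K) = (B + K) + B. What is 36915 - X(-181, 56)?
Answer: 37221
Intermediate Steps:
X(B, K) = K + 2*B
36915 - X(-181, 56) = 36915 - (56 + 2*(-181)) = 36915 - (56 - 362) = 36915 - 1*(-306) = 36915 + 306 = 37221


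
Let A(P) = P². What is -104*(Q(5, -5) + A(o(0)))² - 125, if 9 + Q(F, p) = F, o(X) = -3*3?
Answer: -616741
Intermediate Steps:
o(X) = -9
Q(F, p) = -9 + F
-104*(Q(5, -5) + A(o(0)))² - 125 = -104*((-9 + 5) + (-9)²)² - 125 = -104*(-4 + 81)² - 125 = -104*77² - 125 = -104*5929 - 125 = -616616 - 125 = -616741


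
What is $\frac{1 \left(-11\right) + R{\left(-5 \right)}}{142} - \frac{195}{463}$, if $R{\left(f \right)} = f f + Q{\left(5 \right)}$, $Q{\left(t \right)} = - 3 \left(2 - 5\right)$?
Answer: $- \frac{17041}{65746} \approx -0.25919$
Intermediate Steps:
$Q{\left(t \right)} = 9$ ($Q{\left(t \right)} = \left(-3\right) \left(-3\right) = 9$)
$R{\left(f \right)} = 9 + f^{2}$ ($R{\left(f \right)} = f f + 9 = f^{2} + 9 = 9 + f^{2}$)
$\frac{1 \left(-11\right) + R{\left(-5 \right)}}{142} - \frac{195}{463} = \frac{1 \left(-11\right) + \left(9 + \left(-5\right)^{2}\right)}{142} - \frac{195}{463} = \left(-11 + \left(9 + 25\right)\right) \frac{1}{142} - \frac{195}{463} = \left(-11 + 34\right) \frac{1}{142} - \frac{195}{463} = 23 \cdot \frac{1}{142} - \frac{195}{463} = \frac{23}{142} - \frac{195}{463} = - \frac{17041}{65746}$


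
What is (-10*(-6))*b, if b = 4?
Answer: 240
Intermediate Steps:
(-10*(-6))*b = -10*(-6)*4 = 60*4 = 240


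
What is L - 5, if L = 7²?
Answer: 44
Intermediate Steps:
L = 49
L - 5 = 49 - 5 = 44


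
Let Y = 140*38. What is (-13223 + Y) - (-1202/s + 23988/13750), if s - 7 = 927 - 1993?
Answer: -57559744771/7280625 ≈ -7905.9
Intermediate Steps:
s = -1059 (s = 7 + (927 - 1993) = 7 - 1066 = -1059)
Y = 5320
(-13223 + Y) - (-1202/s + 23988/13750) = (-13223 + 5320) - (-1202/(-1059) + 23988/13750) = -7903 - (-1202*(-1/1059) + 23988*(1/13750)) = -7903 - (1202/1059 + 11994/6875) = -7903 - 1*20965396/7280625 = -7903 - 20965396/7280625 = -57559744771/7280625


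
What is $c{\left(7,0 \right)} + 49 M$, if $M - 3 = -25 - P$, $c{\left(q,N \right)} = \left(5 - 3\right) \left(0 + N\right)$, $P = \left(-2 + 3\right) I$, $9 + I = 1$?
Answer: $-686$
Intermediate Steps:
$I = -8$ ($I = -9 + 1 = -8$)
$P = -8$ ($P = \left(-2 + 3\right) \left(-8\right) = 1 \left(-8\right) = -8$)
$c{\left(q,N \right)} = 2 N$
$M = -14$ ($M = 3 - 17 = -14$)
$c{\left(7,0 \right)} + 49 M = 2 \cdot 0 + 49 \left(-14\right) = 0 - 686 = -686$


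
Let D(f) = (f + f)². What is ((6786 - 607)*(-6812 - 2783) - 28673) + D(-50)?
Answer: -59306178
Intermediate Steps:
D(f) = 4*f² (D(f) = (2*f)² = 4*f²)
((6786 - 607)*(-6812 - 2783) - 28673) + D(-50) = ((6786 - 607)*(-6812 - 2783) - 28673) + 4*(-50)² = (6179*(-9595) - 28673) + 4*2500 = (-59287505 - 28673) + 10000 = -59316178 + 10000 = -59306178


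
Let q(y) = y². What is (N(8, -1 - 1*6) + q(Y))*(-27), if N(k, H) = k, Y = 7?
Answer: -1539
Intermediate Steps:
(N(8, -1 - 1*6) + q(Y))*(-27) = (8 + 7²)*(-27) = (8 + 49)*(-27) = 57*(-27) = -1539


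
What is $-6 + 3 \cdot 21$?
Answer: $57$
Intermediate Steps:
$-6 + 3 \cdot 21 = -6 + 63 = 57$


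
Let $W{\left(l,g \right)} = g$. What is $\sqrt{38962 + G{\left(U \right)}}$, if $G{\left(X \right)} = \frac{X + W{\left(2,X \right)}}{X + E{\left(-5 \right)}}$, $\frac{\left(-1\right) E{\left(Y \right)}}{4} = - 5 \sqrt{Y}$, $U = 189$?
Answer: $2 \sqrt{7} \sqrt{\frac{263007 + 27830 i \sqrt{5}}{189 + 20 i \sqrt{5}}} \approx 197.39 - 0.0011352 i$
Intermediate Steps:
$E{\left(Y \right)} = 20 \sqrt{Y}$ ($E{\left(Y \right)} = - 4 \left(- 5 \sqrt{Y}\right) = 20 \sqrt{Y}$)
$G{\left(X \right)} = \frac{2 X}{X + 20 i \sqrt{5}}$ ($G{\left(X \right)} = \frac{X + X}{X + 20 \sqrt{-5}} = \frac{2 X}{X + 20 i \sqrt{5}}$)
$\sqrt{38962 + G{\left(U \right)}} = \sqrt{38962 + 2 \cdot 189 \frac{1}{189 + 20 i \sqrt{5}}} = \sqrt{38962 + \frac{378}{189 + 20 i \sqrt{5}}}$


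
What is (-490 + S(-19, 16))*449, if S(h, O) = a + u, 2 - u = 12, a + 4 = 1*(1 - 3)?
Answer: -227194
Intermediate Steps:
a = -6 (a = -4 + 1*(1 - 3) = -4 + 1*(-2) = -4 - 2 = -6)
u = -10 (u = 2 - 1*12 = 2 - 12 = -10)
S(h, O) = -16 (S(h, O) = -6 - 10 = -16)
(-490 + S(-19, 16))*449 = (-490 - 16)*449 = -506*449 = -227194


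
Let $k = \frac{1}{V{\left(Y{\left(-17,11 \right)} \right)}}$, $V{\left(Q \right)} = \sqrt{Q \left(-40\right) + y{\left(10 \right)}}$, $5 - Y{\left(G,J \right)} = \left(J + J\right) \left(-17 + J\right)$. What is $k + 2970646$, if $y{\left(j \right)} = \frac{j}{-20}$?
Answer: $2970646 - \frac{i \sqrt{21922}}{10961} \approx 2.9706 \cdot 10^{6} - 0.013508 i$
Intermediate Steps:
$y{\left(j \right)} = - \frac{j}{20}$ ($y{\left(j \right)} = j \left(- \frac{1}{20}\right) = - \frac{j}{20}$)
$Y{\left(G,J \right)} = 5 - 2 J \left(-17 + J\right)$ ($Y{\left(G,J \right)} = 5 - \left(J + J\right) \left(-17 + J\right) = 5 - 2 J \left(-17 + J\right)$)
$V{\left(Q \right)} = \sqrt{- \frac{1}{2} - 40 Q}$ ($V{\left(Q \right)} = \sqrt{Q \left(-40\right) - \frac{1}{2}} = \sqrt{- 40 Q - \frac{1}{2}} = \sqrt{- \frac{1}{2} - 40 Q}$)
$k = - \frac{i \sqrt{21922}}{10961}$ ($k = \frac{1}{\frac{1}{2} \sqrt{-2 - 160 \left(5 - 2 \cdot 11^{2} + 34 \cdot 11\right)}} = \frac{1}{\frac{1}{2} \sqrt{-2 - 160 \left(5 - 242 + 374\right)}} = \frac{1}{\frac{1}{2} \sqrt{-2 - 21920}} = \frac{1}{\frac{1}{2} \sqrt{-21922}} = \frac{1}{\frac{1}{2} i \sqrt{21922}} = - \frac{i \sqrt{21922}}{10961} \approx - 0.013508 i$)
$k + 2970646 = - \frac{i \sqrt{21922}}{10961} + 2970646 = 2970646 - \frac{i \sqrt{21922}}{10961}$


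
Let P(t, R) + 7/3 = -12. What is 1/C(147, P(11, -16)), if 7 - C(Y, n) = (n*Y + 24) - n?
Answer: 3/6227 ≈ 0.00048177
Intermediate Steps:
P(t, R) = -43/3 (P(t, R) = -7/3 - 12 = -43/3)
C(Y, n) = -17 + n - Y*n (C(Y, n) = 7 - ((n*Y + 24) - n) = 7 - ((Y*n + 24) - n) = 7 - ((24 + Y*n) - n) = 7 - (24 - n + Y*n) = 7 + (-24 + n - Y*n) = -17 + n - Y*n)
1/C(147, P(11, -16)) = 1/(-17 - 43/3 - 1*147*(-43/3)) = 1/(-17 - 43/3 + 2107) = 1/(6227/3) = 3/6227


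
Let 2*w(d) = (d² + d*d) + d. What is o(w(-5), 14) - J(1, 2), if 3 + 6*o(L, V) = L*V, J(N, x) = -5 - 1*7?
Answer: 64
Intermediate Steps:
w(d) = d² + d/2 (w(d) = ((d² + d*d) + d)/2 = ((d² + d²) + d)/2 = (2*d² + d)/2 = (d + 2*d²)/2 = d² + d/2)
J(N, x) = -12 (J(N, x) = -5 - 7 = -12)
o(L, V) = -½ + L*V/6 (o(L, V) = -½ + (L*V)/6 = -½ + L*V/6)
o(w(-5), 14) - J(1, 2) = (-½ + (⅙)*(-5*(½ - 5))*14) - 1*(-12) = (-½ + (⅙)*(-5*(-9/2))*14) + 12 = (-½ + (⅙)*(45/2)*14) + 12 = (-½ + 105/2) + 12 = 52 + 12 = 64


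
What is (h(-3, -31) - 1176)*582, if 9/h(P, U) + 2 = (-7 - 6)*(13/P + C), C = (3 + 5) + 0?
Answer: -101996082/149 ≈ -6.8454e+5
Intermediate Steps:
C = 8 (C = 8 + 0 = 8)
h(P, U) = 9/(-106 - 169/P) (h(P, U) = 9/(-2 + (-7 - 6)*(13/P + 8)) = 9/(-2 - 13*(8 + 13/P)) = 9/(-2 + (-104 - 169/P)) = 9/(-106 - 169/P))
(h(-3, -31) - 1176)*582 = (-9*(-3)/(169 + 106*(-3)) - 1176)*582 = (-9*(-3)/(169 - 318) - 1176)*582 = (-9*(-3)/(-149) - 1176)*582 = (-9*(-3)*(-1/149) - 1176)*582 = (-27/149 - 1176)*582 = -175251/149*582 = -101996082/149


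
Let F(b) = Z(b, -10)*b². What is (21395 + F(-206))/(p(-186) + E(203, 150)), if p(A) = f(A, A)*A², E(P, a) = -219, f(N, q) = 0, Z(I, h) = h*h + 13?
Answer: -4816663/219 ≈ -21994.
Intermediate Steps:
Z(I, h) = 13 + h² (Z(I, h) = h² + 13 = 13 + h²)
F(b) = 113*b² (F(b) = (13 + (-10)²)*b² = (13 + 100)*b² = 113*b²)
p(A) = 0 (p(A) = 0*A² = 0)
(21395 + F(-206))/(p(-186) + E(203, 150)) = (21395 + 113*(-206)²)/(0 - 219) = (21395 + 113*42436)/(-219) = (21395 + 4795268)*(-1/219) = 4816663*(-1/219) = -4816663/219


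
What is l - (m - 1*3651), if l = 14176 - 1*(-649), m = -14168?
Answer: 32644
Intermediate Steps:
l = 14825 (l = 14176 + 649 = 14825)
l - (m - 1*3651) = 14825 - (-14168 - 1*3651) = 14825 - (-14168 - 3651) = 14825 - 1*(-17819) = 14825 + 17819 = 32644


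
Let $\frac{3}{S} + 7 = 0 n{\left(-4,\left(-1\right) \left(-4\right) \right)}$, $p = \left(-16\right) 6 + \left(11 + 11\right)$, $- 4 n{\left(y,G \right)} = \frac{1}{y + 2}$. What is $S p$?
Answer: $\frac{222}{7} \approx 31.714$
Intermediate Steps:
$n{\left(y,G \right)} = - \frac{1}{4 \left(2 + y\right)}$ ($n{\left(y,G \right)} = - \frac{1}{4 \left(y + 2\right)} = - \frac{1}{4 \left(2 + y\right)}$)
$p = -74$ ($p = -96 + 22 = -74$)
$S = - \frac{3}{7}$ ($S = \frac{3}{-7 + 0 \left(- \frac{1}{8 + 4 \left(-4\right)}\right)} = \frac{3}{-7 + 0 \left(- \frac{1}{8 - 16}\right)} = \frac{3}{-7 + 0 \left(- \frac{1}{-8}\right)} = \frac{3}{-7 + 0 \left(\left(-1\right) \left(- \frac{1}{8}\right)\right)} = \frac{3}{-7 + 0 \cdot \frac{1}{8}} = \frac{3}{-7 + 0} = \frac{3}{-7} = 3 \left(- \frac{1}{7}\right) = - \frac{3}{7} \approx -0.42857$)
$S p = \left(- \frac{3}{7}\right) \left(-74\right) = \frac{222}{7}$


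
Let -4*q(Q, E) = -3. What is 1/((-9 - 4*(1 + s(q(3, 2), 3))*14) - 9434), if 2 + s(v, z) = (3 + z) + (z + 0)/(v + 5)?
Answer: -23/224301 ≈ -0.00010254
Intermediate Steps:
q(Q, E) = 3/4 (q(Q, E) = -1/4*(-3) = 3/4)
s(v, z) = 1 + z + z/(5 + v) (s(v, z) = -2 + ((3 + z) + (z + 0)/(v + 5)) = -2 + ((3 + z) + z/(5 + v)) = -2 + (3 + z + z/(5 + v)) = 1 + z + z/(5 + v))
1/((-9 - 4*(1 + s(q(3, 2), 3))*14) - 9434) = 1/((-9 - 4*(1 + (5 + 3/4 + 6*3 + (3/4)*3)/(5 + 3/4))*14) - 9434) = 1/((-9 - 4*(1 + (5 + 3/4 + 18 + 9/4)/(23/4))*14) - 9434) = 1/((-9 - 4*(1 + (4/23)*26)*14) - 9434) = 1/((-9 - 4*(1 + 104/23)*14) - 9434) = 1/((-9 - 4*127/23*14) - 9434) = 1/((-9 - 508/23*14) - 9434) = 1/((-9 - 7112/23) - 9434) = 1/(-7319/23 - 9434) = 1/(-224301/23) = -23/224301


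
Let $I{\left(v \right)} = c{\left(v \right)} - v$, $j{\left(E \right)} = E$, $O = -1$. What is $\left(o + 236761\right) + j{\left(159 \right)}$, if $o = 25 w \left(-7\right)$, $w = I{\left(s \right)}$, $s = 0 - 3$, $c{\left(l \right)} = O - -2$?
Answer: $236220$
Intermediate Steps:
$c{\left(l \right)} = 1$ ($c{\left(l \right)} = -1 - -2 = -1 + 2 = 1$)
$s = -3$ ($s = 0 - 3 = -3$)
$I{\left(v \right)} = 1 - v$
$w = 4$ ($w = 1 - -3 = 1 + 3 = 4$)
$o = -700$ ($o = 25 \cdot 4 \left(-7\right) = 100 \left(-7\right) = -700$)
$\left(o + 236761\right) + j{\left(159 \right)} = \left(-700 + 236761\right) + 159 = 236061 + 159 = 236220$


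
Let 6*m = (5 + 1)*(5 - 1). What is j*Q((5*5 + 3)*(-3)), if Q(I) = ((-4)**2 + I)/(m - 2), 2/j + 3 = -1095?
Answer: 34/549 ≈ 0.061931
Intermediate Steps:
j = -1/549 (j = 2/(-3 - 1095) = 2/(-1098) = 2*(-1/1098) = -1/549 ≈ -0.0018215)
m = 4 (m = ((5 + 1)*(5 - 1))/6 = (6*4)/6 = (1/6)*24 = 4)
Q(I) = 8 + I/2 (Q(I) = ((-4)**2 + I)/(4 - 2) = (16 + I)/2 = (16 + I)*(1/2) = 8 + I/2)
j*Q((5*5 + 3)*(-3)) = -(8 + ((5*5 + 3)*(-3))/2)/549 = -(8 + ((25 + 3)*(-3))/2)/549 = -(8 + (28*(-3))/2)/549 = -(8 + (1/2)*(-84))/549 = -(8 - 42)/549 = -1/549*(-34) = 34/549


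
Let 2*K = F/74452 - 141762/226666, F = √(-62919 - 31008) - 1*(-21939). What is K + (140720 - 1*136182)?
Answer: 76579303831691/16875737032 + I*√93927/148904 ≈ 4537.8 + 0.0020582*I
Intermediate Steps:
F = 21939 + I*√93927 (F = √(-93927) + 21939 = I*√93927 + 21939 = 21939 + I*√93927 ≈ 21939.0 + 306.48*I)
K = -2790819525/16875737032 + I*√93927/148904 (K = ((21939 + I*√93927)/74452 - 141762/226666)/2 = ((21939 + I*√93927)*(1/74452) - 141762*1/226666)/2 = ((21939/74452 + I*√93927/74452) - 70881/113333)/2 = (-2790819525/8437868516 + I*√93927/74452)/2 = -2790819525/16875737032 + I*√93927/148904 ≈ -0.16537 + 0.0020582*I)
K + (140720 - 1*136182) = (-2790819525/16875737032 + I*√93927/148904) + (140720 - 1*136182) = (-2790819525/16875737032 + I*√93927/148904) + (140720 - 136182) = (-2790819525/16875737032 + I*√93927/148904) + 4538 = 76579303831691/16875737032 + I*√93927/148904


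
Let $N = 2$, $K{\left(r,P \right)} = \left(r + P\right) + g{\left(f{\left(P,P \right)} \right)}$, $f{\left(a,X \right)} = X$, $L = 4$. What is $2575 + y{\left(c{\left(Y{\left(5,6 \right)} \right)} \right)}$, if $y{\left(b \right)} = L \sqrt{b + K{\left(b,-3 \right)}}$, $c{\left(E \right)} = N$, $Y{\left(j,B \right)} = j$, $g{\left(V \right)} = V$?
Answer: $2575 + 4 i \sqrt{2} \approx 2575.0 + 5.6569 i$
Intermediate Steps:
$K{\left(r,P \right)} = r + 2 P$ ($K{\left(r,P \right)} = \left(r + P\right) + P = \left(P + r\right) + P = r + 2 P$)
$c{\left(E \right)} = 2$
$y{\left(b \right)} = 4 \sqrt{-6 + 2 b}$ ($y{\left(b \right)} = 4 \sqrt{b + \left(b + 2 \left(-3\right)\right)} = 4 \sqrt{b + \left(b - 6\right)} = 4 \sqrt{b + \left(-6 + b\right)} = 4 \sqrt{-6 + 2 b}$)
$2575 + y{\left(c{\left(Y{\left(5,6 \right)} \right)} \right)} = 2575 + 4 \sqrt{-6 + 2 \cdot 2} = 2575 + 4 \sqrt{-6 + 4} = 2575 + 4 \sqrt{-2} = 2575 + 4 i \sqrt{2}$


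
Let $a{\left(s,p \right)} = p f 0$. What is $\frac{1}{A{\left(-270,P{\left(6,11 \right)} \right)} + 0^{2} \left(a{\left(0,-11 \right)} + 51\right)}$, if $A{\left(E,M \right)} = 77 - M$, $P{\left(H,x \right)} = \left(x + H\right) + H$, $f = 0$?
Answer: $\frac{1}{54} \approx 0.018519$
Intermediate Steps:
$P{\left(H,x \right)} = x + 2 H$ ($P{\left(H,x \right)} = \left(H + x\right) + H = x + 2 H$)
$a{\left(s,p \right)} = 0$ ($a{\left(s,p \right)} = p 0 \cdot 0 = 0 \cdot 0 = 0$)
$\frac{1}{A{\left(-270,P{\left(6,11 \right)} \right)} + 0^{2} \left(a{\left(0,-11 \right)} + 51\right)} = \frac{1}{\left(77 - \left(11 + 2 \cdot 6\right)\right) + 0^{2} \left(0 + 51\right)} = \frac{1}{\left(77 - \left(11 + 12\right)\right) + 0 \cdot 51} = \frac{1}{\left(77 - 23\right) + 0} = \frac{1}{54 + 0} = \frac{1}{54}$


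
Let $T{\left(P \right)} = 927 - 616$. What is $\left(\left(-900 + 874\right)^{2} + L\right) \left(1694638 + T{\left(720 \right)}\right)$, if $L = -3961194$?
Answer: $-6712876023582$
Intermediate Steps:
$T{\left(P \right)} = 311$
$\left(\left(-900 + 874\right)^{2} + L\right) \left(1694638 + T{\left(720 \right)}\right) = \left(\left(-900 + 874\right)^{2} - 3961194\right) \left(1694638 + 311\right) = \left(\left(-26\right)^{2} - 3961194\right) 1694949 = \left(676 - 3961194\right) 1694949 = \left(-3960518\right) 1694949 = -6712876023582$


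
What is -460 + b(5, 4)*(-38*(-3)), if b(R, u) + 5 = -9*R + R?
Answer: -5590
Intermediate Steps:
b(R, u) = -5 - 8*R (b(R, u) = -5 + (-9*R + R) = -5 - 8*R)
-460 + b(5, 4)*(-38*(-3)) = -460 + (-5 - 8*5)*(-38*(-3)) = -460 + (-5 - 40)*114 = -460 - 45*114 = -460 - 5130 = -5590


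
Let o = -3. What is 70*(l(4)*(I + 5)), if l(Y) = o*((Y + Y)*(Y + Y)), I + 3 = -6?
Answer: 53760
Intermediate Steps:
I = -9 (I = -3 - 6 = -9)
l(Y) = -12*Y² (l(Y) = -3*(Y + Y)*(Y + Y) = -3*2*Y*2*Y = -12*Y²)
70*(l(4)*(I + 5)) = 70*((-12*4²)*(-9 + 5)) = 70*(-12*16*(-4)) = 70*(-192*(-4)) = 70*768 = 53760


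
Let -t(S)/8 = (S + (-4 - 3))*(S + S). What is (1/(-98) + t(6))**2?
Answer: 88491649/9604 ≈ 9214.0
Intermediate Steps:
t(S) = -16*S*(-7 + S) (t(S) = -8*(S + (-4 - 3))*(S + S) = -8*(S - 7)*2*S = -8*(-7 + S)*2*S = -16*S*(-7 + S))
(1/(-98) + t(6))**2 = (1/(-98) + 16*6*(7 - 1*6))**2 = (-1/98 + 16*6*(7 - 6))**2 = (-1/98 + 16*6*1)**2 = (-1/98 + 96)**2 = (9407/98)**2 = 88491649/9604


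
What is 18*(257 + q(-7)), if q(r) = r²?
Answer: 5508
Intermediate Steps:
18*(257 + q(-7)) = 18*(257 + (-7)²) = 18*(257 + 49) = 18*306 = 5508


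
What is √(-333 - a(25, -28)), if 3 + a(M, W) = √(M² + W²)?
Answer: √(-330 - √1409) ≈ 19.171*I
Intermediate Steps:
a(M, W) = -3 + √(M² + W²)
√(-333 - a(25, -28)) = √(-333 - (-3 + √(25² + (-28)²))) = √(-333 - (-3 + √(625 + 784))) = √(-333 - (-3 + √1409)) = √(-333 + (3 - √1409)) = √(-330 - √1409)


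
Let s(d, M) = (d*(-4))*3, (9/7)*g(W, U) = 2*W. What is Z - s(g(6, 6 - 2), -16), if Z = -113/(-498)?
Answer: 55889/498 ≈ 112.23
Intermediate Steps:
g(W, U) = 14*W/9 (g(W, U) = 7*(2*W)/9 = 14*W/9)
s(d, M) = -12*d (s(d, M) = -4*d*3 = -12*d)
Z = 113/498 (Z = -113*(-1/498) = 113/498 ≈ 0.22691)
Z - s(g(6, 6 - 2), -16) = 113/498 - (-12)*(14/9)*6 = 113/498 - (-12)*28/3 = 113/498 - 1*(-112) = 113/498 + 112 = 55889/498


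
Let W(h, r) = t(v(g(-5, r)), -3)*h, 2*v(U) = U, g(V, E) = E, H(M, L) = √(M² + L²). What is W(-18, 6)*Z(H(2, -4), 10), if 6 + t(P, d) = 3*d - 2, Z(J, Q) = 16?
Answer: 4896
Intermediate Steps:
H(M, L) = √(L² + M²)
v(U) = U/2
t(P, d) = -8 + 3*d (t(P, d) = -6 + (3*d - 2) = -6 + (-2 + 3*d) = -8 + 3*d)
W(h, r) = -17*h (W(h, r) = (-8 + 3*(-3))*h = (-8 - 9)*h = -17*h)
W(-18, 6)*Z(H(2, -4), 10) = -17*(-18)*16 = 306*16 = 4896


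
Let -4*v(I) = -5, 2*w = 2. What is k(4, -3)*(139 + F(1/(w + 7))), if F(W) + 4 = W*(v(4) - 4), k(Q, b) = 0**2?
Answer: 0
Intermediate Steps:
w = 1 (w = (1/2)*2 = 1)
v(I) = 5/4 (v(I) = -1/4*(-5) = 5/4)
k(Q, b) = 0
F(W) = -4 - 11*W/4 (F(W) = -4 + W*(5/4 - 4) = -4 + W*(-11/4) = -4 - 11*W/4)
k(4, -3)*(139 + F(1/(w + 7))) = 0*(139 + (-4 - 11/(4*(1 + 7)))) = 0*(139 + (-4 - 11/4/8)) = 0*(139 + (-4 - 11/4*1/8)) = 0*(139 + (-4 - 11/32)) = 0*(139 - 139/32) = 0*(4309/32) = 0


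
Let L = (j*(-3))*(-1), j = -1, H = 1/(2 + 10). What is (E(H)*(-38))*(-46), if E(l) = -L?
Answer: 5244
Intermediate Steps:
H = 1/12 ≈ 0.083333
L = -3 (L = -1*(-3)*(-1) = 3*(-1) = -3)
E(l) = 3 (E(l) = -1*(-3) = 3)
(E(H)*(-38))*(-46) = (3*(-38))*(-46) = -114*(-46) = 5244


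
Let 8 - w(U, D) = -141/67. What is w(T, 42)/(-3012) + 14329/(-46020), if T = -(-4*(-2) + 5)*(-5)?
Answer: -60891772/193479585 ≈ -0.31472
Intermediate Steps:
T = 65 (T = -(8 + 5)*(-5) = -1*13*(-5) = -13*(-5) = 65)
w(U, D) = 677/67 (w(U, D) = 8 - (-141)/67 = 8 - 1*(-141/67) = 8 + 141/67 = 677/67)
w(T, 42)/(-3012) + 14329/(-46020) = (677/67)/(-3012) + 14329/(-46020) = (677/67)*(-1/3012) + 14329*(-1/46020) = -677/201804 - 14329/46020 = -60891772/193479585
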